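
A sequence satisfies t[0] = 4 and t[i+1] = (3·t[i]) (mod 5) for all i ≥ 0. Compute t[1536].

We have t[0] = 4; t[1] = 2; t[2] = 1; t[3] = 3; t[4] = 4.
The sequence repeats with period 4.
(1536 - 0) mod 4 = 0, so t[1536] = t[0] = 4.

4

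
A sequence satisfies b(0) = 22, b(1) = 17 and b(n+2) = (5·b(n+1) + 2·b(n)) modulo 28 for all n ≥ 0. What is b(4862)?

5

Computing terms: b(0) = 22, b(1) = 17, b(2) = 17, b(3) = 7, b(4) = 13, b(5) = 23, b(6) = 1, b(7) = 23, b(8) = 5, b(9) = 15, b(10) = 1, b(11) = 7, b(12) = 9, b(13) = 3, b(14) = 5, b(15) = 3, b(16) = 25, b(17) = 19, b(18) = 5, b(19) = 7, b(20) = 17, b(21) = 15, b(22) = 25, b(23) = 15, b(24) = 13, b(25) = 11, b(26) = 25, b(27) = 7, b(28) = 1, b(29) = 19, b(30) = 13, b(31) = 19, b(32) = 9, b(33) = 27, b(34) = 13, b(35) = 7, b(36) = 5, b(37) = 11, b(38) = 9, b(39) = 11, b(40) = 17, b(41) = 23, b(42) = 9, b(43) = 7, b(44) = 25, b(45) = 27, b(46) = 17, b(47) = 27, b(48) = 1, b(49) = 3, b(50) = 17, b(51) = 7.
Since (b(50), b(51)) = (b(2), b(3)) = (17, 7) (two consecutive terms determine the rest), the sequence is eventually periodic: after a pre-period of length 2 it cycles with period 48.
For n ≥ 2, b(n) depends only on (n - 2) mod 48. (4862 - 2) mod 48 = 12, so b(4862) = b(14) = 5.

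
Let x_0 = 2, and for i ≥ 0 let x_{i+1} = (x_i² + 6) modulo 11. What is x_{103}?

We have x_0 = 2, x_1 = 10, x_2 = 7, x_3 = 0, x_4 = 6, x_5 = 9, x_6 = 10.
Since x_6 = x_1 = 10, the sequence is eventually periodic: after a pre-period of length 1 it cycles with period 5.
For i ≥ 1, x_i depends only on (i - 1) mod 5. (103 - 1) mod 5 = 2, so x_{103} = x_3 = 0.

0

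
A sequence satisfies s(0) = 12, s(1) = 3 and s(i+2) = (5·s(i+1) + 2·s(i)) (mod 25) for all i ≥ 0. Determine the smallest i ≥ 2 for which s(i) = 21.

11

Computing terms: s(0) = 12,  s(1) = 3,  s(2) = 14,  s(3) = 1,  s(4) = 8,  s(5) = 17,  s(6) = 1,  s(7) = 14,  s(8) = 22,  s(9) = 13,  s(10) = 9,  s(11) = 21,  s(12) = 23,  s(13) = 7,  s(14) = 6,  s(15) = 19,  s(16) = 7,  s(17) = 23,  s(18) = 4,  s(19) = 16,  s(20) = 13,  s(21) = 22,  s(22) = 11,  s(23) = 24,  s(24) = 17,  s(25) = 8,  s(26) = 24,  s(27) = 11,  s(28) = 3,  s(29) = 12,  s(30) = 16,  s(31) = 4,  s(32) = 2,  s(33) = 18,  s(34) = 19,  s(35) = 6,  s(36) = 18,  s(37) = 2,  s(38) = 21,  s(39) = 9,  s(40) = 12,  s(41) = 3.
Since (s(40), s(41)) = (s(0), s(1)) = (12, 3) (two consecutive terms determine the rest), the sequence is periodic with period 40.
The value 21 first appears (with i ≥ 2) at s(11).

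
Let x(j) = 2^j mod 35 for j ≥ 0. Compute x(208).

16

Listing terms: x(0) = 1; x(1) = 2; x(2) = 4; x(3) = 8; x(4) = 16; x(5) = 32; x(6) = 29; x(7) = 23; x(8) = 11; x(9) = 22; x(10) = 9; x(11) = 18; x(12) = 1.
The sequence repeats with period 12.
(208 - 0) mod 12 = 4, so x(208) = x(4) = 16.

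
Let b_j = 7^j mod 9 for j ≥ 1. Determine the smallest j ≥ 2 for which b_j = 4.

Listing terms: b_1 = 7; b_2 = 4; b_3 = 1; b_4 = 7.
The sequence repeats with period 3.
The value 4 first appears (with j ≥ 2) at b_2.

2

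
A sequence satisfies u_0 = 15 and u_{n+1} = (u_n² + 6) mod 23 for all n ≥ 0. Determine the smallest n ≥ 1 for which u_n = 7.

Computing terms: u_0 = 15, u_1 = 1, u_2 = 7, u_3 = 9, u_4 = 18, u_5 = 8, u_6 = 1.
Since u_6 = u_1 = 1, the sequence is eventually periodic: after a pre-period of length 1 it cycles with period 5.
The value 7 first appears (with n ≥ 1) at u_2.

2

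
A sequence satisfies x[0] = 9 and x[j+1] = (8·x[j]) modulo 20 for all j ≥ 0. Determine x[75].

We have x[0] = 9; x[1] = 12; x[2] = 16; x[3] = 8; x[4] = 4; x[5] = 12.
Since x[5] = x[1] = 12, the sequence is eventually periodic: after a pre-period of length 1 it cycles with period 4.
For j ≥ 1, x[j] depends only on (j - 1) mod 4. (75 - 1) mod 4 = 2, so x[75] = x[3] = 8.

8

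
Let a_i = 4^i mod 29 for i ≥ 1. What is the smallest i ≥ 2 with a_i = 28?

7

Listing terms: a_1 = 4; a_2 = 16; a_3 = 6; a_4 = 24; a_5 = 9; a_6 = 7; a_7 = 28; a_8 = 25; a_9 = 13; a_{10} = 23; a_{11} = 5; a_{12} = 20; a_{13} = 22; a_{14} = 1; a_{15} = 4.
Since a_{15} = a_1 = 4, the sequence is periodic with period 14.
The value 28 first appears (with i ≥ 2) at a_7.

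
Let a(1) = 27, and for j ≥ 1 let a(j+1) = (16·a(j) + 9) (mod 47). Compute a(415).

27

a(1) = 27,  a(2) = 18,  a(3) = 15,  a(4) = 14,  a(5) = 45,  a(6) = 24,  a(7) = 17,  a(8) = 46,  a(9) = 40,  a(10) = 38,  a(11) = 6,  a(12) = 11,  a(13) = 44,  a(14) = 8,  a(15) = 43,  a(16) = 39,  a(17) = 22,  a(18) = 32,  a(19) = 4,  a(20) = 26,  a(21) = 2,  a(22) = 41,  a(23) = 7,  a(24) = 27.
Since a(24) = a(1) = 27, the sequence is periodic with period 23.
(415 - 1) mod 23 = 0, so a(415) = a(1) = 27.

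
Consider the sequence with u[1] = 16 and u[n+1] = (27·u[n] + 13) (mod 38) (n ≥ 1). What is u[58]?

21

u[1] = 16, u[2] = 27, u[3] = 20, u[4] = 21, u[5] = 10, u[6] = 17, u[7] = 16.
Since u[7] = u[1] = 16, the sequence is periodic with period 6.
So u[58] = u[1 + ((58-1) mod 6)] = u[4] = 21.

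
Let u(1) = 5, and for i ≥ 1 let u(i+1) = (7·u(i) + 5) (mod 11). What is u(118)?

3

Listing terms: u(1) = 5; u(2) = 7; u(3) = 10; u(4) = 9; u(5) = 2; u(6) = 8; u(7) = 6; u(8) = 3; u(9) = 4; u(10) = 0; u(11) = 5.
Since u(11) = u(1) = 5, the sequence is periodic with period 10.
So u(118) = u(1 + ((118-1) mod 10)) = u(8) = 3.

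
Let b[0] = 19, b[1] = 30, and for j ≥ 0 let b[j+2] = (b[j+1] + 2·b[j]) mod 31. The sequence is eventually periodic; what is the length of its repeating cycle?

10

b[0] = 19; b[1] = 30; b[2] = 6; b[3] = 4; b[4] = 16; b[5] = 24; b[6] = 25; b[7] = 11; b[8] = 30; b[9] = 21; b[10] = 19; b[11] = 30.
Since (b[10], b[11]) = (b[0], b[1]) = (19, 30) (two consecutive terms determine the rest), the sequence is periodic with period 10.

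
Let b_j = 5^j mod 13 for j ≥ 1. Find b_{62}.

12

We have b_1 = 5; b_2 = 12; b_3 = 8; b_4 = 1; b_5 = 5.
The sequence repeats with period 4.
So b_{62} = b_{1 + ((62-1) mod 4)} = b_2 = 12.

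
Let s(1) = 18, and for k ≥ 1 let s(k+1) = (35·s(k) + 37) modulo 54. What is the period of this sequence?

6

Computing terms: s(1) = 18; s(2) = 19; s(3) = 0; s(4) = 37; s(5) = 36; s(6) = 1; s(7) = 18.
The sequence repeats with period 6.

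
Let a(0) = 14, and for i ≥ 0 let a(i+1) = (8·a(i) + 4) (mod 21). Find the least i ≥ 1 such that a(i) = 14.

7

a(0) = 14, a(1) = 11, a(2) = 8, a(3) = 5, a(4) = 2, a(5) = 20, a(6) = 17, a(7) = 14.
The sequence repeats with period 7.
The value 14 next appears (with i ≥ 1) at a(7).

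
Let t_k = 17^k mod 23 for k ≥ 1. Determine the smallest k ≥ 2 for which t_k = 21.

Listing terms: t_1 = 17; t_2 = 13; t_3 = 14; t_4 = 8; t_5 = 21; t_6 = 12; t_7 = 20; t_8 = 18; t_9 = 7; t_{10} = 4; t_{11} = 22; t_{12} = 6; t_{13} = 10; t_{14} = 9; t_{15} = 15; t_{16} = 2; t_{17} = 11; t_{18} = 3; t_{19} = 5; t_{20} = 16; t_{21} = 19; t_{22} = 1; t_{23} = 17.
Since t_{23} = t_1 = 17, the sequence is periodic with period 22.
The value 21 first appears (with k ≥ 2) at t_5.

5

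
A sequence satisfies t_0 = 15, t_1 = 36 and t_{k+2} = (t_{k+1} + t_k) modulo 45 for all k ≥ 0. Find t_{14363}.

42

t_0 = 15, t_1 = 36, t_2 = 6, t_3 = 42, t_4 = 3, t_5 = 0, t_6 = 3, t_7 = 3, t_8 = 6, t_9 = 9, t_{10} = 15, t_{11} = 24, t_{12} = 39, t_{13} = 18, t_{14} = 12, t_{15} = 30, t_{16} = 42, t_{17} = 27, t_{18} = 24, t_{19} = 6, t_{20} = 30, t_{21} = 36, t_{22} = 21, t_{23} = 12, t_{24} = 33, t_{25} = 0, t_{26} = 33, t_{27} = 33, t_{28} = 21, t_{29} = 9, t_{30} = 30, t_{31} = 39, t_{32} = 24, t_{33} = 18, t_{34} = 42, t_{35} = 15, t_{36} = 12, t_{37} = 27, t_{38} = 39, t_{39} = 21, t_{40} = 15, t_{41} = 36.
Since (t_{40}, t_{41}) = (t_0, t_1) = (15, 36) (two consecutive terms determine the rest), the sequence is periodic with period 40.
(14363 - 0) mod 40 = 3, so t_{14363} = t_3 = 42.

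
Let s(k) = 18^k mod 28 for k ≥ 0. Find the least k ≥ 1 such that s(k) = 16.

Listing terms: s(0) = 1, s(1) = 18, s(2) = 16, s(3) = 8, s(4) = 4, s(5) = 16.
Since s(5) = s(2) = 16, the sequence is eventually periodic: after a pre-period of length 2 it cycles with period 3.
The value 16 first appears (with k ≥ 1) at s(2).

2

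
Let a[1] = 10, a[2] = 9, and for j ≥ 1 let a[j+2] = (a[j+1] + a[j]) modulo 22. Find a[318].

We have a[1] = 10; a[2] = 9; a[3] = 19; a[4] = 6; a[5] = 3; a[6] = 9; a[7] = 12; a[8] = 21; a[9] = 11; a[10] = 10; a[11] = 21; a[12] = 9; a[13] = 8; a[14] = 17; a[15] = 3; a[16] = 20; a[17] = 1; a[18] = 21; a[19] = 0; a[20] = 21; a[21] = 21; a[22] = 20; a[23] = 19; a[24] = 17; a[25] = 14; a[26] = 9; a[27] = 1; a[28] = 10; a[29] = 11; a[30] = 21; a[31] = 10; a[32] = 9.
The sequence repeats with period 30.
So a[318] = a[1 + ((318-1) mod 30)] = a[18] = 21.

21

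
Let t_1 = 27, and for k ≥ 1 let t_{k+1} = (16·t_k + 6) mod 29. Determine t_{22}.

27

t_1 = 27; t_2 = 3; t_3 = 25; t_4 = 0; t_5 = 6; t_6 = 15; t_7 = 14; t_8 = 27.
Since t_8 = t_1 = 27, the sequence is periodic with period 7.
(22 - 1) mod 7 = 0, so t_{22} = t_1 = 27.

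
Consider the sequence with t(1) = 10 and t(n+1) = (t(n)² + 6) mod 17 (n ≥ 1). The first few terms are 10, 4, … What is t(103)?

5

Listing terms: t(1) = 10; t(2) = 4; t(3) = 5; t(4) = 14; t(5) = 15; t(6) = 10.
The sequence repeats with period 5.
So t(103) = t(1 + ((103-1) mod 5)) = t(3) = 5.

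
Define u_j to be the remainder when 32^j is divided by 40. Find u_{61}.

32

Computing terms: u_0 = 1, u_1 = 32, u_2 = 24, u_3 = 8, u_4 = 16, u_5 = 32.
Since u_5 = u_1 = 32, the sequence is eventually periodic: after a pre-period of length 1 it cycles with period 4.
For j ≥ 1, u_j depends only on (j - 1) mod 4. (61 - 1) mod 4 = 0, so u_{61} = u_1 = 32.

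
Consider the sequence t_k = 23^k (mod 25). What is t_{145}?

Listing terms: t_0 = 1; t_1 = 23; t_2 = 4; t_3 = 17; t_4 = 16; t_5 = 18; t_6 = 14; t_7 = 22; t_8 = 6; t_9 = 13; t_{10} = 24; t_{11} = 2; t_{12} = 21; t_{13} = 8; t_{14} = 9; t_{15} = 7; t_{16} = 11; t_{17} = 3; t_{18} = 19; t_{19} = 12; t_{20} = 1.
Since t_{20} = t_0 = 1, the sequence is periodic with period 20.
So t_{145} = t_{0 + ((145-0) mod 20)} = t_5 = 18.

18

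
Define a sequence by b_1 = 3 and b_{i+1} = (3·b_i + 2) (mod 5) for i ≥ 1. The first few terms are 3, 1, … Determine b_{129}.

3

Listing terms: b_1 = 3,  b_2 = 1,  b_3 = 0,  b_4 = 2,  b_5 = 3.
Since b_5 = b_1 = 3, the sequence is periodic with period 4.
(129 - 1) mod 4 = 0, so b_{129} = b_1 = 3.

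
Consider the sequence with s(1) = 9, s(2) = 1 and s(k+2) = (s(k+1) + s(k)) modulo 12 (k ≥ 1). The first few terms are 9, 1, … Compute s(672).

4

Computing terms: s(1) = 9,  s(2) = 1,  s(3) = 10,  s(4) = 11,  s(5) = 9,  s(6) = 8,  s(7) = 5,  s(8) = 1,  s(9) = 6,  s(10) = 7,  s(11) = 1,  s(12) = 8,  s(13) = 9,  s(14) = 5,  s(15) = 2,  s(16) = 7,  s(17) = 9,  s(18) = 4,  s(19) = 1,  s(20) = 5,  s(21) = 6,  s(22) = 11,  s(23) = 5,  s(24) = 4,  s(25) = 9,  s(26) = 1.
Since (s(25), s(26)) = (s(1), s(2)) = (9, 1) (two consecutive terms determine the rest), the sequence is periodic with period 24.
(672 - 1) mod 24 = 23, so s(672) = s(24) = 4.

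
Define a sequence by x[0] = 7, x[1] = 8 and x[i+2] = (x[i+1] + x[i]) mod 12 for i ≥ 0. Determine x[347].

We have x[0] = 7,  x[1] = 8,  x[2] = 3,  x[3] = 11,  x[4] = 2,  x[5] = 1,  x[6] = 3,  x[7] = 4,  x[8] = 7,  x[9] = 11,  x[10] = 6,  x[11] = 5,  x[12] = 11,  x[13] = 4,  x[14] = 3,  x[15] = 7,  x[16] = 10,  x[17] = 5,  x[18] = 3,  x[19] = 8,  x[20] = 11,  x[21] = 7,  x[22] = 6,  x[23] = 1,  x[24] = 7,  x[25] = 8.
Since (x[24], x[25]) = (x[0], x[1]) = (7, 8) (two consecutive terms determine the rest), the sequence is periodic with period 24.
(347 - 0) mod 24 = 11, so x[347] = x[11] = 5.

5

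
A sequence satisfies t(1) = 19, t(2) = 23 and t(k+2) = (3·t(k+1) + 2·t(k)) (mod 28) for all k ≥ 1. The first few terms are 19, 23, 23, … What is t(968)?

Listing terms: t(1) = 19; t(2) = 23; t(3) = 23; t(4) = 3; t(5) = 27; t(6) = 3; t(7) = 7; t(8) = 27; t(9) = 11; t(10) = 3; t(11) = 3; t(12) = 15; t(13) = 23; t(14) = 15; t(15) = 7; t(16) = 23; t(17) = 27; t(18) = 15; t(19) = 15; t(20) = 19; t(21) = 3; t(22) = 19; t(23) = 7; t(24) = 3; t(25) = 23; t(26) = 19; t(27) = 19; t(28) = 11; t(29) = 15; t(30) = 11; t(31) = 7; t(32) = 15; t(33) = 3; t(34) = 11; t(35) = 11; t(36) = 27; t(37) = 19; t(38) = 27; t(39) = 7; t(40) = 19; t(41) = 15; t(42) = 27; t(43) = 27; t(44) = 23; t(45) = 11; t(46) = 23; t(47) = 7; t(48) = 11; t(49) = 19; t(50) = 23.
The sequence repeats with period 48.
So t(968) = t(1 + ((968-1) mod 48)) = t(8) = 27.

27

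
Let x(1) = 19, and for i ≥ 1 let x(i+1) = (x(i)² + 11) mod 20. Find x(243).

Listing terms: x(1) = 19, x(2) = 12, x(3) = 15, x(4) = 16, x(5) = 7, x(6) = 0, x(7) = 11, x(8) = 12.
Since x(8) = x(2) = 12, the sequence is eventually periodic: after a pre-period of length 1 it cycles with period 6.
For i ≥ 2, x(i) depends only on (i - 2) mod 6. (243 - 2) mod 6 = 1, so x(243) = x(3) = 15.

15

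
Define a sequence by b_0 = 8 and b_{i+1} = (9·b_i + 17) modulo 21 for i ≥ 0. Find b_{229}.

Computing terms: b_0 = 8,  b_1 = 5,  b_2 = 20,  b_3 = 8.
The sequence repeats with period 3.
(229 - 0) mod 3 = 1, so b_{229} = b_1 = 5.

5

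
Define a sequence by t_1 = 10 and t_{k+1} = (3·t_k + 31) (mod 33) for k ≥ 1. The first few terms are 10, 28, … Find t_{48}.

Listing terms: t_1 = 10; t_2 = 28; t_3 = 16; t_4 = 13; t_5 = 4; t_6 = 10.
The sequence repeats with period 5.
So t_{48} = t_{1 + ((48-1) mod 5)} = t_3 = 16.

16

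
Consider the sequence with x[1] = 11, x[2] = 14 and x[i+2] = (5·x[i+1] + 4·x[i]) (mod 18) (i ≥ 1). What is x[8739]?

6

We have x[1] = 11, x[2] = 14, x[3] = 6, x[4] = 14, x[5] = 4, x[6] = 4, x[7] = 0, x[8] = 16, x[9] = 8, x[10] = 14, x[11] = 12, x[12] = 8, x[13] = 16, x[14] = 4, x[15] = 12, x[16] = 4, x[17] = 14, x[18] = 14, x[19] = 0, x[20] = 2, x[21] = 10, x[22] = 4, x[23] = 6, x[24] = 10, x[25] = 2, x[26] = 14, x[27] = 6.
Since (x[26], x[27]) = (x[2], x[3]) = (14, 6) (two consecutive terms determine the rest), the sequence is eventually periodic: after a pre-period of length 1 it cycles with period 24.
For i ≥ 2, x[i] depends only on (i - 2) mod 24. (8739 - 2) mod 24 = 1, so x[8739] = x[3] = 6.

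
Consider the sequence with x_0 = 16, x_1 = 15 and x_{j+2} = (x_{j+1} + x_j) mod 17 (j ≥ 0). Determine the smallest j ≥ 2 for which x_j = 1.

15

Listing terms: x_0 = 16,  x_1 = 15,  x_2 = 14,  x_3 = 12,  x_4 = 9,  x_5 = 4,  x_6 = 13,  x_7 = 0,  x_8 = 13,  x_9 = 13,  x_{10} = 9,  x_{11} = 5,  x_{12} = 14,  x_{13} = 2,  x_{14} = 16,  x_{15} = 1,  x_{16} = 0,  x_{17} = 1,  x_{18} = 1,  x_{19} = 2,  x_{20} = 3,  x_{21} = 5,  x_{22} = 8,  x_{23} = 13,  x_{24} = 4,  x_{25} = 0,  x_{26} = 4,  x_{27} = 4,  x_{28} = 8,  x_{29} = 12,  x_{30} = 3,  x_{31} = 15,  x_{32} = 1,  x_{33} = 16,  x_{34} = 0,  x_{35} = 16,  x_{36} = 16,  x_{37} = 15.
The sequence repeats with period 36.
The value 1 first appears (with j ≥ 2) at x_{15}.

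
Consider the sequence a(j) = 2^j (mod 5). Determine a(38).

4

We have a(1) = 2; a(2) = 4; a(3) = 3; a(4) = 1; a(5) = 2.
Since a(5) = a(1) = 2, the sequence is periodic with period 4.
(38 - 1) mod 4 = 1, so a(38) = a(2) = 4.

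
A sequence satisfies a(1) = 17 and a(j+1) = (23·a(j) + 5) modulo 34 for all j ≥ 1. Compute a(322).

22

Computing terms: a(1) = 17; a(2) = 22; a(3) = 1; a(4) = 28; a(5) = 3; a(6) = 6; a(7) = 7; a(8) = 30; a(9) = 15; a(10) = 10; a(11) = 31; a(12) = 4; a(13) = 29; a(14) = 26; a(15) = 25; a(16) = 2; a(17) = 17.
Since a(17) = a(1) = 17, the sequence is periodic with period 16.
(322 - 1) mod 16 = 1, so a(322) = a(2) = 22.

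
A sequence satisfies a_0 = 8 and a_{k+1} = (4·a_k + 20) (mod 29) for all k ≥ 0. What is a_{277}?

We have a_0 = 8,  a_1 = 23,  a_2 = 25,  a_3 = 4,  a_4 = 7,  a_5 = 19,  a_6 = 9,  a_7 = 27,  a_8 = 12,  a_9 = 10,  a_{10} = 2,  a_{11} = 28,  a_{12} = 16,  a_{13} = 26,  a_{14} = 8.
Since a_{14} = a_0 = 8, the sequence is periodic with period 14.
So a_{277} = a_{0 + ((277-0) mod 14)} = a_{11} = 28.

28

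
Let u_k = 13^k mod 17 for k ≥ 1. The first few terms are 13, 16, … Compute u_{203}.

Listing terms: u_1 = 13,  u_2 = 16,  u_3 = 4,  u_4 = 1,  u_5 = 13.
Since u_5 = u_1 = 13, the sequence is periodic with period 4.
(203 - 1) mod 4 = 2, so u_{203} = u_3 = 4.

4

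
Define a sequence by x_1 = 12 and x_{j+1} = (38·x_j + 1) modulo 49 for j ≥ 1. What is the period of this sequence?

42

Listing terms: x_1 = 12; x_2 = 16; x_3 = 21; x_4 = 15; x_5 = 32; x_6 = 41; x_7 = 40; x_8 = 2; x_9 = 28; x_{10} = 36; x_{11} = 46; x_{12} = 34; x_{13} = 19; x_{14} = 37; x_{15} = 35; x_{16} = 8; x_{17} = 11; x_{18} = 27; x_{19} = 47; x_{20} = 23; x_{21} = 42; x_{22} = 29; x_{23} = 25; x_{24} = 20; x_{25} = 26; x_{26} = 9; x_{27} = 0; x_{28} = 1; x_{29} = 39; x_{30} = 13; x_{31} = 5; x_{32} = 44; x_{33} = 7; x_{34} = 22; x_{35} = 4; x_{36} = 6; x_{37} = 33; x_{38} = 30; x_{39} = 14; x_{40} = 43; x_{41} = 18; x_{42} = 48; x_{43} = 12.
The sequence repeats with period 42.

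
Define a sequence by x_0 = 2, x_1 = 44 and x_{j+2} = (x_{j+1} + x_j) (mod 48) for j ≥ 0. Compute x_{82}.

x_0 = 2, x_1 = 44, x_2 = 46, x_3 = 42, x_4 = 40, x_5 = 34, x_6 = 26, x_7 = 12, x_8 = 38, x_9 = 2, x_{10} = 40, x_{11} = 42, x_{12} = 34, x_{13} = 28, x_{14} = 14, x_{15} = 42, x_{16} = 8, x_{17} = 2, x_{18} = 10, x_{19} = 12, x_{20} = 22, x_{21} = 34, x_{22} = 8, x_{23} = 42, x_{24} = 2, x_{25} = 44.
Since (x_{24}, x_{25}) = (x_0, x_1) = (2, 44) (two consecutive terms determine the rest), the sequence is periodic with period 24.
(82 - 0) mod 24 = 10, so x_{82} = x_{10} = 40.

40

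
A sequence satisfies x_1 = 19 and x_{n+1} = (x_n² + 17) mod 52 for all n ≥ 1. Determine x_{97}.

33

We have x_1 = 19,  x_2 = 14,  x_3 = 5,  x_4 = 42,  x_5 = 13,  x_6 = 30,  x_7 = 33,  x_8 = 14.
Since x_8 = x_2 = 14, the sequence is eventually periodic: after a pre-period of length 1 it cycles with period 6.
For n ≥ 2, x_n depends only on (n - 2) mod 6. (97 - 2) mod 6 = 5, so x_{97} = x_7 = 33.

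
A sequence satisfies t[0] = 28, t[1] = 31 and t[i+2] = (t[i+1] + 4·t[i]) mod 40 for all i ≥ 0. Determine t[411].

27

Computing terms: t[0] = 28, t[1] = 31, t[2] = 23, t[3] = 27, t[4] = 39, t[5] = 27, t[6] = 23, t[7] = 11, t[8] = 23, t[9] = 27.
Since (t[8], t[9]) = (t[2], t[3]) = (23, 27) (two consecutive terms determine the rest), the sequence is eventually periodic: after a pre-period of length 2 it cycles with period 6.
For i ≥ 2, t[i] depends only on (i - 2) mod 6. (411 - 2) mod 6 = 1, so t[411] = t[3] = 27.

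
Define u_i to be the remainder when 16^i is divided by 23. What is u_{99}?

1

u_1 = 16; u_2 = 3; u_3 = 2; u_4 = 9; u_5 = 6; u_6 = 4; u_7 = 18; u_8 = 12; u_9 = 8; u_{10} = 13; u_{11} = 1; u_{12} = 16.
Since u_{12} = u_1 = 16, the sequence is periodic with period 11.
So u_{99} = u_{1 + ((99-1) mod 11)} = u_{11} = 1.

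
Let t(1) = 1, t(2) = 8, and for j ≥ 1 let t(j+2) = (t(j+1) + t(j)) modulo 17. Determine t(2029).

Listing terms: t(1) = 1; t(2) = 8; t(3) = 9; t(4) = 0; t(5) = 9; t(6) = 9; t(7) = 1; t(8) = 10; t(9) = 11; t(10) = 4; t(11) = 15; t(12) = 2; t(13) = 0; t(14) = 2; t(15) = 2; t(16) = 4; t(17) = 6; t(18) = 10; t(19) = 16; t(20) = 9; t(21) = 8; t(22) = 0; t(23) = 8; t(24) = 8; t(25) = 16; t(26) = 7; t(27) = 6; t(28) = 13; t(29) = 2; t(30) = 15; t(31) = 0; t(32) = 15; t(33) = 15; t(34) = 13; t(35) = 11; t(36) = 7; t(37) = 1; t(38) = 8.
The sequence repeats with period 36.
(2029 - 1) mod 36 = 12, so t(2029) = t(13) = 0.

0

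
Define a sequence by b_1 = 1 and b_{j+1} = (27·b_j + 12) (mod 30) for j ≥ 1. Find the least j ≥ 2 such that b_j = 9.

2

b_1 = 1, b_2 = 9, b_3 = 15, b_4 = 27, b_5 = 21, b_6 = 9.
Since b_6 = b_2 = 9, the sequence is eventually periodic: after a pre-period of length 1 it cycles with period 4.
The value 9 first appears (with j ≥ 2) at b_2.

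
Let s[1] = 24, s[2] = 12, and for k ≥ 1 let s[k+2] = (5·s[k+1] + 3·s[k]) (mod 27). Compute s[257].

Listing terms: s[1] = 24,  s[2] = 12,  s[3] = 24,  s[4] = 21,  s[5] = 15,  s[6] = 3,  s[7] = 6,  s[8] = 12,  s[9] = 24.
Since (s[8], s[9]) = (s[2], s[3]) = (12, 24) (two consecutive terms determine the rest), the sequence is eventually periodic: after a pre-period of length 1 it cycles with period 6.
For k ≥ 2, s[k] depends only on (k - 2) mod 6. (257 - 2) mod 6 = 3, so s[257] = s[5] = 15.

15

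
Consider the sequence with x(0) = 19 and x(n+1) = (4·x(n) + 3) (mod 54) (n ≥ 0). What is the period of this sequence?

9

Listing terms: x(0) = 19,  x(1) = 25,  x(2) = 49,  x(3) = 37,  x(4) = 43,  x(5) = 13,  x(6) = 1,  x(7) = 7,  x(8) = 31,  x(9) = 19.
Since x(9) = x(0) = 19, the sequence is periodic with period 9.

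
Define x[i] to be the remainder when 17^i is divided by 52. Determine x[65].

Computing terms: x[0] = 1, x[1] = 17, x[2] = 29, x[3] = 25, x[4] = 9, x[5] = 49, x[6] = 1.
The sequence repeats with period 6.
(65 - 0) mod 6 = 5, so x[65] = x[5] = 49.

49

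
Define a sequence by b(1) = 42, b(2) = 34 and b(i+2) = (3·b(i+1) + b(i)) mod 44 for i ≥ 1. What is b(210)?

12

We have b(1) = 42; b(2) = 34; b(3) = 12; b(4) = 26; b(5) = 2; b(6) = 32; b(7) = 10; b(8) = 18; b(9) = 20; b(10) = 34; b(11) = 34; b(12) = 4; b(13) = 2; b(14) = 10; b(15) = 32; b(16) = 18; b(17) = 42; b(18) = 12; b(19) = 34; b(20) = 26; b(21) = 24; b(22) = 10; b(23) = 10; b(24) = 40; b(25) = 42; b(26) = 34.
The sequence repeats with period 24.
(210 - 1) mod 24 = 17, so b(210) = b(18) = 12.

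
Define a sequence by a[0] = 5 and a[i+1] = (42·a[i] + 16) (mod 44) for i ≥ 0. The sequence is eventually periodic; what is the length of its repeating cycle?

Computing terms: a[0] = 5, a[1] = 6, a[2] = 4, a[3] = 8, a[4] = 0, a[5] = 16, a[6] = 28, a[7] = 4.
Since a[7] = a[2] = 4, the sequence is eventually periodic: after a pre-period of length 2 it cycles with period 5.

5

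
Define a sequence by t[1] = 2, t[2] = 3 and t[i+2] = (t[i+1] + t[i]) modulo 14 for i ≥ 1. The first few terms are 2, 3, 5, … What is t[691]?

Computing terms: t[1] = 2; t[2] = 3; t[3] = 5; t[4] = 8; t[5] = 13; t[6] = 7; t[7] = 6; t[8] = 13; t[9] = 5; t[10] = 4; t[11] = 9; t[12] = 13; t[13] = 8; t[14] = 7; t[15] = 1; t[16] = 8; t[17] = 9; t[18] = 3; t[19] = 12; t[20] = 1; t[21] = 13; t[22] = 0; t[23] = 13; t[24] = 13; t[25] = 12; t[26] = 11; t[27] = 9; t[28] = 6; t[29] = 1; t[30] = 7; t[31] = 8; t[32] = 1; t[33] = 9; t[34] = 10; t[35] = 5; t[36] = 1; t[37] = 6; t[38] = 7; t[39] = 13; t[40] = 6; t[41] = 5; t[42] = 11; t[43] = 2; t[44] = 13; t[45] = 1; t[46] = 0; t[47] = 1; t[48] = 1; t[49] = 2; t[50] = 3.
The sequence repeats with period 48.
(691 - 1) mod 48 = 18, so t[691] = t[19] = 12.

12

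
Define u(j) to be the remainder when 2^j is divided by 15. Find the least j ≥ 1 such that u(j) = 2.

Computing terms: u(0) = 1; u(1) = 2; u(2) = 4; u(3) = 8; u(4) = 1.
The sequence repeats with period 4.
The value 2 first appears (with j ≥ 1) at u(1).

1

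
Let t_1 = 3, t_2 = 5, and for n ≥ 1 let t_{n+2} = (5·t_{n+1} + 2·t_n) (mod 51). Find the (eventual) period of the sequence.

12

Listing terms: t_1 = 3, t_2 = 5, t_3 = 31, t_4 = 12, t_5 = 20, t_6 = 22, t_7 = 48, t_8 = 29, t_9 = 37, t_{10} = 39, t_{11} = 14, t_{12} = 46, t_{13} = 3, t_{14} = 5.
Since (t_{13}, t_{14}) = (t_1, t_2) = (3, 5) (two consecutive terms determine the rest), the sequence is periodic with period 12.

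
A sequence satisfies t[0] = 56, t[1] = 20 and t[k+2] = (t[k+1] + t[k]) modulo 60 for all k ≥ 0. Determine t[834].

28

Listing terms: t[0] = 56, t[1] = 20, t[2] = 16, t[3] = 36, t[4] = 52, t[5] = 28, t[6] = 20, t[7] = 48, t[8] = 8, t[9] = 56, t[10] = 4, t[11] = 0, t[12] = 4, t[13] = 4, t[14] = 8, t[15] = 12, t[16] = 20, t[17] = 32, t[18] = 52, t[19] = 24, t[20] = 16, t[21] = 40, t[22] = 56, t[23] = 36, t[24] = 32, t[25] = 8, t[26] = 40, t[27] = 48, t[28] = 28, t[29] = 16, t[30] = 44, t[31] = 0, t[32] = 44, t[33] = 44, t[34] = 28, t[35] = 12, t[36] = 40, t[37] = 52, t[38] = 32, t[39] = 24, t[40] = 56, t[41] = 20.
The sequence repeats with period 40.
So t[834] = t[0 + ((834-0) mod 40)] = t[34] = 28.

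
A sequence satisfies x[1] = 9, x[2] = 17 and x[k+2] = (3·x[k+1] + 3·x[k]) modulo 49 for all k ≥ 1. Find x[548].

x[1] = 9,  x[2] = 17,  x[3] = 29,  x[4] = 40,  x[5] = 11,  x[6] = 6,  x[7] = 2,  x[8] = 24,  x[9] = 29,  x[10] = 12,  x[11] = 25,  x[12] = 13,  x[13] = 16,  x[14] = 38,  x[15] = 15,  x[16] = 12,  x[17] = 32,  x[18] = 34,  x[19] = 2,  x[20] = 10,  x[21] = 36,  x[22] = 40,  x[23] = 32,  x[24] = 20,  x[25] = 9,  x[26] = 38,  x[27] = 43,  x[28] = 47,  x[29] = 25,  x[30] = 20,  x[31] = 37,  x[32] = 24,  x[33] = 36,  x[34] = 33,  x[35] = 11,  x[36] = 34,  x[37] = 37,  x[38] = 17,  x[39] = 15,  x[40] = 47,  x[41] = 39,  x[42] = 13,  x[43] = 9,  x[44] = 17.
The sequence repeats with period 42.
So x[548] = x[1 + ((548-1) mod 42)] = x[2] = 17.

17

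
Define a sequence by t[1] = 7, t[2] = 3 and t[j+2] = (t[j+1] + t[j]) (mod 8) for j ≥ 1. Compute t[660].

t[1] = 7,  t[2] = 3,  t[3] = 2,  t[4] = 5,  t[5] = 7,  t[6] = 4,  t[7] = 3,  t[8] = 7,  t[9] = 2,  t[10] = 1,  t[11] = 3,  t[12] = 4,  t[13] = 7,  t[14] = 3.
The sequence repeats with period 12.
(660 - 1) mod 12 = 11, so t[660] = t[12] = 4.

4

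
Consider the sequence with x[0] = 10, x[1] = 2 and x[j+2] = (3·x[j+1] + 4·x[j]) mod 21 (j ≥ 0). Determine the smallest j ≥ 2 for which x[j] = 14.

x[0] = 10,  x[1] = 2,  x[2] = 4,  x[3] = 20,  x[4] = 13,  x[5] = 14,  x[6] = 10,  x[7] = 2.
Since (x[6], x[7]) = (x[0], x[1]) = (10, 2) (two consecutive terms determine the rest), the sequence is periodic with period 6.
The value 14 first appears (with j ≥ 2) at x[5].

5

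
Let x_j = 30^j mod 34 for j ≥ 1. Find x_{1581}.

30

We have x_1 = 30, x_2 = 16, x_3 = 4, x_4 = 18, x_5 = 30.
The sequence repeats with period 4.
So x_{1581} = x_{1 + ((1581-1) mod 4)} = x_1 = 30.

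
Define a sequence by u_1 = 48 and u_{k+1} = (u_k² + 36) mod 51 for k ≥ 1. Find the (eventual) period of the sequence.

4

We have u_1 = 48; u_2 = 45; u_3 = 21; u_4 = 18; u_5 = 3; u_6 = 45.
Since u_6 = u_2 = 45, the sequence is eventually periodic: after a pre-period of length 1 it cycles with period 4.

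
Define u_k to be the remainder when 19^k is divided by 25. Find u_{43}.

u_1 = 19,  u_2 = 11,  u_3 = 9,  u_4 = 21,  u_5 = 24,  u_6 = 6,  u_7 = 14,  u_8 = 16,  u_9 = 4,  u_{10} = 1,  u_{11} = 19.
Since u_{11} = u_1 = 19, the sequence is periodic with period 10.
So u_{43} = u_{1 + ((43-1) mod 10)} = u_3 = 9.

9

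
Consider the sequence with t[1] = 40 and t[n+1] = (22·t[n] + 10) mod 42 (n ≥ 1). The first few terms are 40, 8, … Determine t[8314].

10

Computing terms: t[1] = 40; t[2] = 8; t[3] = 18; t[4] = 28; t[5] = 38; t[6] = 6; t[7] = 16; t[8] = 26; t[9] = 36; t[10] = 4; t[11] = 14; t[12] = 24; t[13] = 34; t[14] = 2; t[15] = 12; t[16] = 22; t[17] = 32; t[18] = 0; t[19] = 10; t[20] = 20; t[21] = 30; t[22] = 40.
The sequence repeats with period 21.
(8314 - 1) mod 21 = 18, so t[8314] = t[19] = 10.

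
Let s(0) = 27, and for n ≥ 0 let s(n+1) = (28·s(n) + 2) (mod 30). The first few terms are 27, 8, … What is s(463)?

20

Listing terms: s(0) = 27, s(1) = 8, s(2) = 16, s(3) = 0, s(4) = 2, s(5) = 28, s(6) = 6, s(7) = 20, s(8) = 22, s(9) = 18, s(10) = 26, s(11) = 10, s(12) = 12, s(13) = 8.
Since s(13) = s(1) = 8, the sequence is eventually periodic: after a pre-period of length 1 it cycles with period 12.
For n ≥ 1, s(n) depends only on (n - 1) mod 12. (463 - 1) mod 12 = 6, so s(463) = s(7) = 20.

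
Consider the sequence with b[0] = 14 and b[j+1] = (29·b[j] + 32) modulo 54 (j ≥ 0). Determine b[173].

0

b[0] = 14; b[1] = 6; b[2] = 44; b[3] = 12; b[4] = 2; b[5] = 36; b[6] = 50; b[7] = 24; b[8] = 26; b[9] = 30; b[10] = 38; b[11] = 0; b[12] = 32; b[13] = 42; b[14] = 8; b[15] = 48; b[16] = 20; b[17] = 18; b[18] = 14.
The sequence repeats with period 18.
So b[173] = b[0 + ((173-0) mod 18)] = b[11] = 0.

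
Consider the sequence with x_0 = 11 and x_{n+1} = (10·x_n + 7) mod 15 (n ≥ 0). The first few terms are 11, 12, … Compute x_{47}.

Computing terms: x_0 = 11, x_1 = 12, x_2 = 7, x_3 = 2, x_4 = 12.
Since x_4 = x_1 = 12, the sequence is eventually periodic: after a pre-period of length 1 it cycles with period 3.
For n ≥ 1, x_n depends only on (n - 1) mod 3. (47 - 1) mod 3 = 1, so x_{47} = x_2 = 7.

7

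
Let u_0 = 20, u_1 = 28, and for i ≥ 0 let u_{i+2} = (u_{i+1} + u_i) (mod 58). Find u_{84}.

20

We have u_0 = 20, u_1 = 28, u_2 = 48, u_3 = 18, u_4 = 8, u_5 = 26, u_6 = 34, u_7 = 2, u_8 = 36, u_9 = 38, u_{10} = 16, u_{11} = 54, u_{12} = 12, u_{13} = 8, u_{14} = 20, u_{15} = 28.
The sequence repeats with period 14.
(84 - 0) mod 14 = 0, so u_{84} = u_0 = 20.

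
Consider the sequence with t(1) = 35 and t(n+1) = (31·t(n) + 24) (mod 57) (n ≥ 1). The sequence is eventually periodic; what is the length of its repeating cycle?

Computing terms: t(1) = 35, t(2) = 26, t(3) = 32, t(4) = 47, t(5) = 56, t(6) = 50, t(7) = 35.
The sequence repeats with period 6.

6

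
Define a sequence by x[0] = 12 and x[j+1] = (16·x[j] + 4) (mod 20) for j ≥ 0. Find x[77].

0

x[0] = 12, x[1] = 16, x[2] = 0, x[3] = 4, x[4] = 8, x[5] = 12.
Since x[5] = x[0] = 12, the sequence is periodic with period 5.
(77 - 0) mod 5 = 2, so x[77] = x[2] = 0.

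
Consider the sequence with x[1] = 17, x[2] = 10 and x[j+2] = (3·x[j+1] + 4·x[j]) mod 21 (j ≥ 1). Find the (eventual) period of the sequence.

x[1] = 17, x[2] = 10, x[3] = 14, x[4] = 19, x[5] = 8, x[6] = 16, x[7] = 17, x[8] = 10.
Since (x[7], x[8]) = (x[1], x[2]) = (17, 10) (two consecutive terms determine the rest), the sequence is periodic with period 6.

6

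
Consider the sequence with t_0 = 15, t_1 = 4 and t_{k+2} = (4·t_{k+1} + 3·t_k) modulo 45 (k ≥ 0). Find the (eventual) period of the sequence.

Computing terms: t_0 = 15; t_1 = 4; t_2 = 16; t_3 = 31; t_4 = 37; t_5 = 16; t_6 = 40; t_7 = 28; t_8 = 7; t_9 = 22; t_{10} = 19; t_{11} = 7; t_{12} = 40; t_{13} = 1; t_{14} = 34; t_{15} = 4; t_{16} = 28; t_{17} = 34; t_{18} = 40; t_{19} = 37; t_{20} = 43; t_{21} = 13; t_{22} = 1; t_{23} = 43; t_{24} = 40; t_{25} = 19; t_{26} = 16; t_{27} = 31.
Since (t_{26}, t_{27}) = (t_2, t_3) = (16, 31) (two consecutive terms determine the rest), the sequence is eventually periodic: after a pre-period of length 2 it cycles with period 24.

24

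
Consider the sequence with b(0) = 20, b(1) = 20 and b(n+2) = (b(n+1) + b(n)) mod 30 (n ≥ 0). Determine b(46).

20

Computing terms: b(0) = 20, b(1) = 20, b(2) = 10, b(3) = 0, b(4) = 10, b(5) = 10, b(6) = 20, b(7) = 0, b(8) = 20, b(9) = 20.
The sequence repeats with period 8.
(46 - 0) mod 8 = 6, so b(46) = b(6) = 20.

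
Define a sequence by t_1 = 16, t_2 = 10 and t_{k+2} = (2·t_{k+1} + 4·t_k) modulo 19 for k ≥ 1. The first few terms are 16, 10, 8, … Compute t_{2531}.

15

Listing terms: t_1 = 16; t_2 = 10; t_3 = 8; t_4 = 18; t_5 = 11; t_6 = 18; t_7 = 4; t_8 = 4; t_9 = 5; t_{10} = 7; t_{11} = 15; t_{12} = 1; t_{13} = 5; t_{14} = 14; t_{15} = 10; t_{16} = 0; t_{17} = 2; t_{18} = 4; t_{19} = 16; t_{20} = 10.
Since (t_{19}, t_{20}) = (t_1, t_2) = (16, 10) (two consecutive terms determine the rest), the sequence is periodic with period 18.
So t_{2531} = t_{1 + ((2531-1) mod 18)} = t_{11} = 15.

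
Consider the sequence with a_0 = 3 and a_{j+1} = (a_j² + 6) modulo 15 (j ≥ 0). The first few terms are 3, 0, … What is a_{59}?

Computing terms: a_0 = 3; a_1 = 0; a_2 = 6; a_3 = 12; a_4 = 0.
Since a_4 = a_1 = 0, the sequence is eventually periodic: after a pre-period of length 1 it cycles with period 3.
For j ≥ 1, a_j depends only on (j - 1) mod 3. (59 - 1) mod 3 = 1, so a_{59} = a_2 = 6.

6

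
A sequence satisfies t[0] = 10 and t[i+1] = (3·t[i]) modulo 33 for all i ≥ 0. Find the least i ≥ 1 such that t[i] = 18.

4

Listing terms: t[0] = 10,  t[1] = 30,  t[2] = 24,  t[3] = 6,  t[4] = 18,  t[5] = 21,  t[6] = 30.
Since t[6] = t[1] = 30, the sequence is eventually periodic: after a pre-period of length 1 it cycles with period 5.
The value 18 first appears (with i ≥ 1) at t[4].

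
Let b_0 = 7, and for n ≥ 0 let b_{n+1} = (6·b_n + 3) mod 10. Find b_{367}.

3

We have b_0 = 7, b_1 = 5, b_2 = 3, b_3 = 1, b_4 = 9, b_5 = 7.
The sequence repeats with period 5.
So b_{367} = b_{0 + ((367-0) mod 5)} = b_2 = 3.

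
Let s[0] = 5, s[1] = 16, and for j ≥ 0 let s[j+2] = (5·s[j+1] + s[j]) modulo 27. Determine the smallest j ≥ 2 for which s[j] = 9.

3

s[0] = 5,  s[1] = 16,  s[2] = 4,  s[3] = 9,  s[4] = 22,  s[5] = 11,  s[6] = 23,  s[7] = 18,  s[8] = 5,  s[9] = 16.
The sequence repeats with period 8.
The value 9 first appears (with j ≥ 2) at s[3].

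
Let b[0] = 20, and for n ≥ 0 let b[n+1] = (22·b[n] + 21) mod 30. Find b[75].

We have b[0] = 20; b[1] = 11; b[2] = 23; b[3] = 17; b[4] = 5; b[5] = 11.
Since b[5] = b[1] = 11, the sequence is eventually periodic: after a pre-period of length 1 it cycles with period 4.
For n ≥ 1, b[n] depends only on (n - 1) mod 4. (75 - 1) mod 4 = 2, so b[75] = b[3] = 17.

17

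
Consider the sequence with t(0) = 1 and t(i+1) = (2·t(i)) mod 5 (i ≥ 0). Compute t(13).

2

We have t(0) = 1; t(1) = 2; t(2) = 4; t(3) = 3; t(4) = 1.
Since t(4) = t(0) = 1, the sequence is periodic with period 4.
So t(13) = t(0 + ((13-0) mod 4)) = t(1) = 2.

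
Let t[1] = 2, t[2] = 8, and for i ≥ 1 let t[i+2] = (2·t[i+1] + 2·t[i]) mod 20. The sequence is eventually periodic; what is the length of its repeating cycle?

24

Computing terms: t[1] = 2,  t[2] = 8,  t[3] = 0,  t[4] = 16,  t[5] = 12,  t[6] = 16,  t[7] = 16,  t[8] = 4,  t[9] = 0,  t[10] = 8,  t[11] = 16,  t[12] = 8,  t[13] = 8,  t[14] = 12,  t[15] = 0,  t[16] = 4,  t[17] = 8,  t[18] = 4,  t[19] = 4,  t[20] = 16,  t[21] = 0,  t[22] = 12,  t[23] = 4,  t[24] = 12,  t[25] = 12,  t[26] = 8,  t[27] = 0.
Since (t[26], t[27]) = (t[2], t[3]) = (8, 0) (two consecutive terms determine the rest), the sequence is eventually periodic: after a pre-period of length 1 it cycles with period 24.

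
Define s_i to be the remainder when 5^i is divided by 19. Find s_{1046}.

s_1 = 5; s_2 = 6; s_3 = 11; s_4 = 17; s_5 = 9; s_6 = 7; s_7 = 16; s_8 = 4; s_9 = 1; s_{10} = 5.
Since s_{10} = s_1 = 5, the sequence is periodic with period 9.
(1046 - 1) mod 9 = 1, so s_{1046} = s_2 = 6.

6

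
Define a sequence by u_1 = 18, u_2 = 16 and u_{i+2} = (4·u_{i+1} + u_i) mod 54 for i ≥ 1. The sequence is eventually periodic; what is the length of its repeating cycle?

24

Computing terms: u_1 = 18; u_2 = 16; u_3 = 28; u_4 = 20; u_5 = 0; u_6 = 20; u_7 = 26; u_8 = 16; u_9 = 36; u_{10} = 52; u_{11} = 28; u_{12} = 2; u_{13} = 36; u_{14} = 38; u_{15} = 26; u_{16} = 34; u_{17} = 0; u_{18} = 34; u_{19} = 28; u_{20} = 38; u_{21} = 18; u_{22} = 2; u_{23} = 26; u_{24} = 52; u_{25} = 18; u_{26} = 16.
Since (u_{25}, u_{26}) = (u_1, u_2) = (18, 16) (two consecutive terms determine the rest), the sequence is periodic with period 24.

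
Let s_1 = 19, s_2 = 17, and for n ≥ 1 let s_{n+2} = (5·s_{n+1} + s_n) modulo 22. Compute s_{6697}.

19

Computing terms: s_1 = 19; s_2 = 17; s_3 = 16; s_4 = 9; s_5 = 17; s_6 = 6; s_7 = 3; s_8 = 21; s_9 = 20; s_{10} = 11; s_{11} = 9; s_{12} = 12; s_{13} = 3; s_{14} = 5; s_{15} = 6; s_{16} = 13; s_{17} = 5; s_{18} = 16; s_{19} = 19; s_{20} = 1; s_{21} = 2; s_{22} = 11; s_{23} = 13; s_{24} = 10; s_{25} = 19; s_{26} = 17.
The sequence repeats with period 24.
(6697 - 1) mod 24 = 0, so s_{6697} = s_1 = 19.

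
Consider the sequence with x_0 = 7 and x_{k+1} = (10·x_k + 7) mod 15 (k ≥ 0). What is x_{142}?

2

Computing terms: x_0 = 7,  x_1 = 2,  x_2 = 12,  x_3 = 7.
The sequence repeats with period 3.
(142 - 0) mod 3 = 1, so x_{142} = x_1 = 2.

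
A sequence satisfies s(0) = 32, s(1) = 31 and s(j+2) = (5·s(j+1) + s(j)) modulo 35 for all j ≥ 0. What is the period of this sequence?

Computing terms: s(0) = 32, s(1) = 31, s(2) = 12, s(3) = 21, s(4) = 12, s(5) = 11, s(6) = 32, s(7) = 31.
Since (s(6), s(7)) = (s(0), s(1)) = (32, 31) (two consecutive terms determine the rest), the sequence is periodic with period 6.

6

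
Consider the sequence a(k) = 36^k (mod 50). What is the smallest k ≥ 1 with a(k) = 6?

Listing terms: a(0) = 1,  a(1) = 36,  a(2) = 46,  a(3) = 6,  a(4) = 16,  a(5) = 26,  a(6) = 36.
Since a(6) = a(1) = 36, the sequence is eventually periodic: after a pre-period of length 1 it cycles with period 5.
The value 6 first appears (with k ≥ 1) at a(3).

3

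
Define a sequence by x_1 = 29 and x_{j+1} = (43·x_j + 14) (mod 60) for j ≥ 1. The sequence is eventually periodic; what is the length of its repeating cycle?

12

x_1 = 29; x_2 = 1; x_3 = 57; x_4 = 5; x_5 = 49; x_6 = 21; x_7 = 17; x_8 = 25; x_9 = 9; x_{10} = 41; x_{11} = 37; x_{12} = 45; x_{13} = 29.
The sequence repeats with period 12.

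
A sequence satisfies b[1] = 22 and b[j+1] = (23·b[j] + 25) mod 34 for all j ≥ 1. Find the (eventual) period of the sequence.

b[1] = 22; b[2] = 21; b[3] = 32; b[4] = 13; b[5] = 18; b[6] = 31; b[7] = 24; b[8] = 33; b[9] = 2; b[10] = 3; b[11] = 26; b[12] = 11; b[13] = 6; b[14] = 27; b[15] = 0; b[16] = 25; b[17] = 22.
Since b[17] = b[1] = 22, the sequence is periodic with period 16.

16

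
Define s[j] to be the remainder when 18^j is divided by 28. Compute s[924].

8

Computing terms: s[1] = 18,  s[2] = 16,  s[3] = 8,  s[4] = 4,  s[5] = 16.
Since s[5] = s[2] = 16, the sequence is eventually periodic: after a pre-period of length 1 it cycles with period 3.
For j ≥ 2, s[j] depends only on (j - 2) mod 3. (924 - 2) mod 3 = 1, so s[924] = s[3] = 8.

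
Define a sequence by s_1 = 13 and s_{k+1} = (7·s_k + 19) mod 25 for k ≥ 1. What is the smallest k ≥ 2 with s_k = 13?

Computing terms: s_1 = 13; s_2 = 10; s_3 = 14; s_4 = 17; s_5 = 13.
Since s_5 = s_1 = 13, the sequence is periodic with period 4.
The value 13 next appears (with k ≥ 2) at s_5.

5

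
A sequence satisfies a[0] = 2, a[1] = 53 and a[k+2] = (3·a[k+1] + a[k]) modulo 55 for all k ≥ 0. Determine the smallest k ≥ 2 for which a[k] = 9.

4

We have a[0] = 2,  a[1] = 53,  a[2] = 51,  a[3] = 41,  a[4] = 9,  a[5] = 13,  a[6] = 48,  a[7] = 47,  a[8] = 24,  a[9] = 9,  a[10] = 51,  a[11] = 52,  a[12] = 42,  a[13] = 13,  a[14] = 26,  a[15] = 36,  a[16] = 24,  a[17] = 53,  a[18] = 18,  a[19] = 52,  a[20] = 9,  a[21] = 24,  a[22] = 26,  a[23] = 47,  a[24] = 2,  a[25] = 53.
Since (a[24], a[25]) = (a[0], a[1]) = (2, 53) (two consecutive terms determine the rest), the sequence is periodic with period 24.
The value 9 first appears (with k ≥ 2) at a[4].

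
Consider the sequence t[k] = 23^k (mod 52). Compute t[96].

t[1] = 23, t[2] = 9, t[3] = 51, t[4] = 29, t[5] = 43, t[6] = 1, t[7] = 23.
The sequence repeats with period 6.
So t[96] = t[1 + ((96-1) mod 6)] = t[6] = 1.

1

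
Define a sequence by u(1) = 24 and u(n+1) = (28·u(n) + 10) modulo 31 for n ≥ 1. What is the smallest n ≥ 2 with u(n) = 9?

We have u(1) = 24, u(2) = 0, u(3) = 10, u(4) = 11, u(5) = 8, u(6) = 17, u(7) = 21, u(8) = 9, u(9) = 14, u(10) = 30, u(11) = 13, u(12) = 2, u(13) = 4, u(14) = 29, u(15) = 16, u(16) = 24.
The sequence repeats with period 15.
The value 9 first appears (with n ≥ 2) at u(8).

8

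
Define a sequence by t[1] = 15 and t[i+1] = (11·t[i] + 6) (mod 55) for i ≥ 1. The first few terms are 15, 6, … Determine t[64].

28

Listing terms: t[1] = 15, t[2] = 6, t[3] = 17, t[4] = 28, t[5] = 39, t[6] = 50, t[7] = 6.
Since t[7] = t[2] = 6, the sequence is eventually periodic: after a pre-period of length 1 it cycles with period 5.
For i ≥ 2, t[i] depends only on (i - 2) mod 5. (64 - 2) mod 5 = 2, so t[64] = t[4] = 28.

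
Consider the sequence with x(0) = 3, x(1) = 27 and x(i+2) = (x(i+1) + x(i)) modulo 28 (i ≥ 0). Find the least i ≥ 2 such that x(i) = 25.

21

x(0) = 3; x(1) = 27; x(2) = 2; x(3) = 1; x(4) = 3; x(5) = 4; x(6) = 7; x(7) = 11; x(8) = 18; x(9) = 1; x(10) = 19; x(11) = 20; x(12) = 11; x(13) = 3; x(14) = 14; x(15) = 17; x(16) = 3; x(17) = 20; x(18) = 23; x(19) = 15; x(20) = 10; x(21) = 25; x(22) = 7; x(23) = 4; x(24) = 11; x(25) = 15; x(26) = 26; x(27) = 13; x(28) = 11; x(29) = 24; x(30) = 7; x(31) = 3; x(32) = 10; x(33) = 13; x(34) = 23; x(35) = 8; x(36) = 3; x(37) = 11; x(38) = 14; x(39) = 25; x(40) = 11; x(41) = 8; x(42) = 19; x(43) = 27; x(44) = 18; x(45) = 17; x(46) = 7; x(47) = 24; x(48) = 3; x(49) = 27.
Since (x(48), x(49)) = (x(0), x(1)) = (3, 27) (two consecutive terms determine the rest), the sequence is periodic with period 48.
The value 25 first appears (with i ≥ 2) at x(21).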